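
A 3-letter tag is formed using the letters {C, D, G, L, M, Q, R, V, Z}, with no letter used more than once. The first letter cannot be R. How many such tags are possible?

The first letter has 9−1 = 8 choices (anything except R).
The remaining 2 letters are filled from the other 8 symbols without repetition: 8 × 7 = 56.
Total: 8 × 56 = 448.

448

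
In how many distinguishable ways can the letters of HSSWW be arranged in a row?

The 5 letters of HSSWW have repeats: S appearing twice and W appearing twice.
Dividing 5! = 120 by 2!·2! = 4 for the repeated letters gives 30.

30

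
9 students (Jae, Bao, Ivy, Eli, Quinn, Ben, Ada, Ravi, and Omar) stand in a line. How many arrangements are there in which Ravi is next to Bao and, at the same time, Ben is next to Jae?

Treat {Ravi,Bao} as one block (2 orders) and {Ben,Jae} as another (2 orders).
That leaves 7 units to arrange: 2 × 2 × 7! = 4 × 5040 = 20160.

20160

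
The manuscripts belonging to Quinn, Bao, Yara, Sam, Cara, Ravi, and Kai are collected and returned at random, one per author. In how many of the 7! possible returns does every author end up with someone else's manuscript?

1854

Count assignments avoiding every fixed point. For any j of the 7 authors fixed to their own manuscript, the other 7−j can be arranged in (7−j)! ways.
By inclusion–exclusion this is Σ_{j=0}^{7} (−1)^j C(7,j)·(7−j)!.
Computing: 5040 − 5040 + 2520 − 840 + 210 − 42 + 7 − 1 = 1854.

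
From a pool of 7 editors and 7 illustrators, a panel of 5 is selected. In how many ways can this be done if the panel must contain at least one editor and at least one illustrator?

1960

With no constraint there are C(14,5) = 2002 possible selections.
Selections missing a whole group: no editors → C(7,5) = 21; no illustrators → C(7,5) = 21.
Both groups omitted at once is impossible, so 2002 − 42 = 1960.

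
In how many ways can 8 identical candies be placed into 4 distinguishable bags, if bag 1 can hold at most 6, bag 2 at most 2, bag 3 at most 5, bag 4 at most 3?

64

Without the upper bounds there are C(11,3) = 165 ways to split 8 among 4 bags.
Subtract solutions that violate a single cap (substitute x_i' = x_i − (cap_i+1)): x_1 ≥ 7 gives C(4,3) = 4; x_2 ≥ 3 gives C(8,3) = 56; x_3 ≥ 6 gives C(5,3) = 10; x_4 ≥ 4 gives C(7,3) = 35. Together 105.
Add back pairs where two caps are both exceeded: 0 + 0 + 0 + 0 + 4 + 0 = 4.
By inclusion–exclusion the count is 165 − 105 + 4 = 64.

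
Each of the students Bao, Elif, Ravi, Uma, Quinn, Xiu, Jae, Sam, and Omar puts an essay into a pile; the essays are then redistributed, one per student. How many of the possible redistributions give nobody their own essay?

133496

Let Aᵢ be the assignments in which student i gets their own essay. We want the size of the complement of A₁∪…∪A_9.
By inclusion–exclusion this is Σ_{j=0}^{9} (−1)^j C(9,j)·(9−j)!.
Computing: 362880 − 362880 + 181440 − 60480 + 15120 − 3024 + 504 − 72 + 9 − 1 = 133496.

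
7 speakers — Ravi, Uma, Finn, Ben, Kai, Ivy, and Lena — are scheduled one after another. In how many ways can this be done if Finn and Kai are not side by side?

There are 7! = 5040 arrangements in all. If Finn and Kai are adjacent, merging them into one block gives 2·(6)! = 1440 arrangements.
Complementary counting: 5040 − 1440 = 3600.

3600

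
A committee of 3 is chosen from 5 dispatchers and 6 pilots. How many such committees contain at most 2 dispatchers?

Split by how many dispatchers are chosen (0 through 2).
Sum: C(5,0)·C(6,3) + C(5,1)·C(6,2) + C(5,2)·C(6,1) = 20 + 75 + 60 = 155.

155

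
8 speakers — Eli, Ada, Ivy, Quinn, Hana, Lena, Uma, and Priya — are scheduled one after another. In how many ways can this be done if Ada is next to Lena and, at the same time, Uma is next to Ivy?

Treat {Ada,Lena} as one block (2 orders) and {Uma,Ivy} as another (2 orders).
That leaves 6 units to arrange: 2 × 2 × 6! = 4 × 720 = 2880.

2880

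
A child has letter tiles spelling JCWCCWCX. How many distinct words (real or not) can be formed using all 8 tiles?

840

The 8 letters of JCWCCWCX have repeats: C appearing 4 times and W appearing twice.
So there are 8! / (4!·2!) = 840 distinguishable arrangements.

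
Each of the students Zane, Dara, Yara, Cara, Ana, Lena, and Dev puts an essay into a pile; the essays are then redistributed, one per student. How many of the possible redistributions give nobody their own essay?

1854

Count assignments avoiding every fixed point. For any j of the 7 students fixed to their own essay, the other 7−j can be arranged in (7−j)! ways.
By inclusion–exclusion this is Σ_{j=0}^{7} (−1)^j C(7,j)·(7−j)!.
Computing: 5040 − 5040 + 2520 − 840 + 210 − 42 + 7 − 1 = 1854.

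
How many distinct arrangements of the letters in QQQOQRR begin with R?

With the first slot taken by R, it remains to arrange the other 6 letters (QQQOQR).
Those 6 letters have Q appearing 4 times, giving (6)!/(4!) = 30.

30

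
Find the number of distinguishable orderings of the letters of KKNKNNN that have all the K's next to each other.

Treat the 3 copies of K as a single block. The multiset to arrange is then {KKK, N, N, N, N}, 5 items in all.
That gives (5)!/(4!) = 5 arrangements.

5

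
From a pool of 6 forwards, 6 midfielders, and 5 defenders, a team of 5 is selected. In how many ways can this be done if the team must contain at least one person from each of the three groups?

4485

Unrestricted: C(17,5) = 6188 ways to pick any 5 of the 17.
Subtract selections that omit an entire group: no forwards → C(11,5) = 462; no midfielders → C(11,5) = 462; no defenders → C(12,5) = 792.
Add back selections omitting two groups (i.e. drawn from a single group): C(6,5) + C(6,5) + C(5,5) = 13.
By inclusion–exclusion: 6188 − 1716 + 13 = 4485.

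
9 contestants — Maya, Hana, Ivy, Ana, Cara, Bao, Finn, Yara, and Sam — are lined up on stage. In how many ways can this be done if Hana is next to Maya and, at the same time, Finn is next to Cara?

20160

Treat {Hana,Maya} as one block (2 orders) and {Finn,Cara} as another (2 orders).
That leaves 7 units to arrange: 2 × 2 × 7! = 4 × 5040 = 20160.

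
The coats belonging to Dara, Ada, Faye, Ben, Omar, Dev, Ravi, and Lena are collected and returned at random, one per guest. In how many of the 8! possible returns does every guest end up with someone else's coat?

Count assignments avoiding every fixed point. For any j of the 8 guests fixed to their own coat, the other 8−j can be arranged in (8−j)! ways.
By inclusion–exclusion this is Σ_{j=0}^{8} (−1)^j C(8,j)·(8−j)!.
Computing: 40320 − 40320 + 20160 − 6720 + 1680 − 336 + 56 − 8 + 1 = 14833.

14833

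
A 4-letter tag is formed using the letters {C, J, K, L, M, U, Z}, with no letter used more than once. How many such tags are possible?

This is a permutation of 4 out of 7: P(7,4) = 7!/3!.
7 × 6 × 5 × 4 = 840.

840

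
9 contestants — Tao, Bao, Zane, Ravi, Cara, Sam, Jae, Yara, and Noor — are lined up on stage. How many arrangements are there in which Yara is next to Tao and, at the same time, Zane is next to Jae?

Treat {Yara,Tao} as one block (2 orders) and {Zane,Jae} as another (2 orders).
That leaves 7 units to arrange: 2 × 2 × 7! = 4 × 5040 = 20160.

20160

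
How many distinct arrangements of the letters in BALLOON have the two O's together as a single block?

360

Treat the 2 copies of O as a single block. The multiset to arrange is then {OO, A, B, L, L, N}, 6 items in all.
That gives (6)!/(2!) = 360 arrangements.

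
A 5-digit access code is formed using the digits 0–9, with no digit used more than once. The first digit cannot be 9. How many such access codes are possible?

The first digit has 10−1 = 9 choices (anything except 9).
The remaining 4 digits are filled from the other 9 symbols without repetition: 9 × 8 × 7 × 6 = 3024.
Total: 9 × 3024 = 27216.

27216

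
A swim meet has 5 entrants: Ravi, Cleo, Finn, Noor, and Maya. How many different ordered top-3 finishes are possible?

This is an ordered selection of 3 from 5: P(5,3).
That gives 5 × 4 × 3 = 60.

60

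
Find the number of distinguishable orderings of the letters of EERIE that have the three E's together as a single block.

Treat the 3 copies of E as a single block. The multiset to arrange is then {EEE, I, R}, 3 items in all.
All 3 items are distinct, so there are (3)! = 6 arrangements.

6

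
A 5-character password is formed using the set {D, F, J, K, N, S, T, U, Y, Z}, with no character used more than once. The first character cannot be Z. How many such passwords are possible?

27216

The first character has 10−1 = 9 choices (anything except Z).
The remaining 4 characters are filled from the other 9 symbols without repetition: 9 × 8 × 7 × 6 = 3024.
Total: 9 × 3024 = 27216.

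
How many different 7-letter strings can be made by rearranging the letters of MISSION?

1260

The 7 letters of MISSION have repeats: I appearing twice and S appearing twice.
So there are 7! / (2!·2!) = 1260 distinguishable arrangements.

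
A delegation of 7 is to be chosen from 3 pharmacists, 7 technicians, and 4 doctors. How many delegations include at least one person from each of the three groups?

2982

Total 7-person selections from all 14: C(14,7) = 3432.
Selections missing a whole group: no pharmacists → C(11,7) = 330; no technicians → C(7,7) = 1; no doctors → C(10,7) = 120.
Add back selections omitting two groups (i.e. drawn from a single group): C(3,7) + C(7,7) + C(4,7) = 1.
By inclusion–exclusion: 3432 − 451 + 1 = 2982.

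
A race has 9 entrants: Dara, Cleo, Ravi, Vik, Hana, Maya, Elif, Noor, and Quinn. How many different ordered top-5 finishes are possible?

15120

This is an ordered selection of 5 from 9: P(9,5).
That gives 9 × 8 × 7 × 6 × 5 = 15120.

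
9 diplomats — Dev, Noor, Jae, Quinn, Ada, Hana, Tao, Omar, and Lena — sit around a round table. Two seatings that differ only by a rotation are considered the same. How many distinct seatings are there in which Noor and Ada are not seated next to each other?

Without the restriction there are (8)! = 40320 seatings.
Seatings with Noor beside Ada: treat them as a block with 2 internal orders, giving 2 × (7)! = 10080.
Subtracting, 40320 − 10080 = 30240.

30240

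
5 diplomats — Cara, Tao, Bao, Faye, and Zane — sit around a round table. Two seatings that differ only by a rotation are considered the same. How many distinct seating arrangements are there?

24

Fix one person's seat to break rotational symmetry; the remaining 4 people can be arranged in (4)! = 24 ways.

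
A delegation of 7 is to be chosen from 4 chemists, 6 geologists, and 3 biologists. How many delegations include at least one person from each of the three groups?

1559

Unrestricted: C(13,7) = 1716 ways to pick any 7 of the 13.
Selections missing a whole group: no chemists → C(9,7) = 36; no geologists → C(7,7) = 1; no biologists → C(10,7) = 120.
Add back selections omitting two groups (i.e. drawn from a single group): C(4,7) + C(6,7) + C(3,7) = 0.
By inclusion–exclusion: 1716 − 157 + 0 = 1559.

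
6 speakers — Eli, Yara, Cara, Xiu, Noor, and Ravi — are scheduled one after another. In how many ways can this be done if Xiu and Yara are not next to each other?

480

Of the 6! = 720 arrangements, those with Xiu and Yara adjacent number 2 × 5! = 240 (treat the pair as a block with 2 internal orders).
So 720 − 240 = 480 arrangements keep them apart.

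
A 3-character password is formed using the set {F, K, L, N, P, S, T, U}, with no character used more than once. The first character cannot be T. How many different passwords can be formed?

294

The first character has 8−1 = 7 choices (anything except T).
The remaining 2 characters are filled from the other 7 symbols without repetition: 7 × 6 = 42.
Total: 7 × 42 = 294.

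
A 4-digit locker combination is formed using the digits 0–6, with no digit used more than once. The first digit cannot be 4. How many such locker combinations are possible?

720

The first digit has 7−1 = 6 choices (anything except 4).
The remaining 3 digits are filled from the other 6 symbols without repetition: 6 × 5 × 4 = 120.
Total: 6 × 120 = 720.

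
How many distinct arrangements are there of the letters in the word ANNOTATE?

5040

Letter multiplicities in ANNOTATE: A×2, E×1, N×2, O×1, T×2.
So there are 8! / (2!·2!·2!) = 5040 distinguishable arrangements.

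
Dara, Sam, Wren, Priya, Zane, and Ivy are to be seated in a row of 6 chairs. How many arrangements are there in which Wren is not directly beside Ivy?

480

Of the 6! = 720 arrangements, those with Wren and Ivy adjacent number 2 × 5! = 240 (treat the pair as a block with 2 internal orders).
So 720 − 240 = 480 arrangements keep them apart.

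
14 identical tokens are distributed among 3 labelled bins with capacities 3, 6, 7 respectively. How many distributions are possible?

By stars and bars, unrestricted non-negative solutions to x_1+…+x_3 = 14 number C(14+2,2) = 120.
Subtract solutions that violate a single cap (substitute x_i' = x_i − (cap_i+1)): x_1 ≥ 4 gives C(12,2) = 66; x_2 ≥ 7 gives C(9,2) = 36; x_3 ≥ 8 gives C(8,2) = 28. Together 130.
Add back pairs where two caps are both exceeded: 10 + 6 + 0 = 16.
By inclusion–exclusion the count is 120 − 130 + 16 = 6.

6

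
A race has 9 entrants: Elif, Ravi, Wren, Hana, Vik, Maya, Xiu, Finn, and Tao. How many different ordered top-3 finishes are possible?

There are 9 choices for 1st place, 8 for 2nd, and 7 for 3rd.
That gives 9 × 8 × 7 = 504.

504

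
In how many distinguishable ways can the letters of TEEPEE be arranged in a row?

The 6 letters of TEEPEE have repeats: E appearing 4 times.
So there are 6! / (4!) = 30 distinguishable arrangements.

30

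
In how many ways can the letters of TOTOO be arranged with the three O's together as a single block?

Treat the 3 copies of O as a single block. The multiset to arrange is then {OOO, T, T}, 3 items in all.
That gives (3)!/(2!) = 3 arrangements.

3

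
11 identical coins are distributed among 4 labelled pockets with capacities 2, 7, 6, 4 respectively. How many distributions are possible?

By stars and bars, unrestricted non-negative solutions to x_1+…+x_4 = 11 number C(11+3,3) = 364.
Subtract solutions that violate a single cap (substitute x_i' = x_i − (cap_i+1)): x_1 ≥ 3 gives C(11,3) = 165; x_2 ≥ 8 gives C(6,3) = 20; x_3 ≥ 7 gives C(7,3) = 35; x_4 ≥ 5 gives C(9,3) = 84. Together 304.
Add back pairs where two caps are both exceeded: 1 + 4 + 20 + 0 + 0 + 0 = 25.
By inclusion–exclusion the count is 364 − 304 + 25 = 85.

85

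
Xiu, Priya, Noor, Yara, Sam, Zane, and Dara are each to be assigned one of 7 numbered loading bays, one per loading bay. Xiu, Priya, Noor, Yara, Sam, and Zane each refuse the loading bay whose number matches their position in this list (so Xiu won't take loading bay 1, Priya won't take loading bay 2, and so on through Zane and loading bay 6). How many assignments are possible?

Let Aᵢ (for 1 ≤ i ≤ 6) be the placements that put person i in their forbidden loading bay. Any j of these fix j positions, leaving (7−j)! ways to fill the rest, and there are C(6,j) ways to pick which j.
By inclusion–exclusion, the number of valid placements is Σ_{j=0}^{6} (−1)^j C(6,j)·(7−j)!.
Computing: 5040 − 4320 + 1800 − 480 + 90 − 12 + 1 = 2119.

2119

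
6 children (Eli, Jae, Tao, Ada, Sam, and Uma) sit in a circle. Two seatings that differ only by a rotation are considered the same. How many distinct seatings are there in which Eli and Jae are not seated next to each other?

Without the restriction there are (5)! = 120 seatings.
Those with Eli next to Jae: fuse the pair into one unit and seat 5 units around a circle — 2·(4)! = 48.
Subtracting, 120 − 48 = 72.

72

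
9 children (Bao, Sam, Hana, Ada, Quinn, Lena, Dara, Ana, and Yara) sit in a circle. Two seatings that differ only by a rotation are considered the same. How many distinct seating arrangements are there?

40320

Around a circle, 9 distinct people have 9!/9 = (8)! = 40320 rotationally distinct seatings.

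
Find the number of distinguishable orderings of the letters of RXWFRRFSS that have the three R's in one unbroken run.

Treat the 3 copies of R as a single block. The multiset to arrange is then {RRR, F, F, S, S, W, X}, 7 items in all.
That gives (7)!/(2!·2!) = 1260 arrangements.

1260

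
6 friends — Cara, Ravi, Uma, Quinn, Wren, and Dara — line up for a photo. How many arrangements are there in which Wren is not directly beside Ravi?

480

There are 6! = 720 arrangements in all. If Wren and Ravi are adjacent, merging them into one block gives 2·(5)! = 240 arrangements.
Complementary counting: 720 − 240 = 480.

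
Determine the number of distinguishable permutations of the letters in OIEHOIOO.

840

Letter multiplicities in OIEHOIOO: E×1, H×1, I×2, O×4.
Dividing 8! = 40320 by 4!·2! = 48 for the repeated letters gives 840.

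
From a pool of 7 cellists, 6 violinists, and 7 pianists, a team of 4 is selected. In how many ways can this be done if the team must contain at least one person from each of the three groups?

2499

With no constraint there are C(20,4) = 4845 possible selections.
Subtract selections that omit an entire group: no cellists → C(13,4) = 715; no violinists → C(14,4) = 1001; no pianists → C(13,4) = 715.
Add back selections omitting two groups (i.e. drawn from a single group): C(7,4) + C(6,4) + C(7,4) = 85.
By inclusion–exclusion: 4845 − 2431 + 85 = 2499.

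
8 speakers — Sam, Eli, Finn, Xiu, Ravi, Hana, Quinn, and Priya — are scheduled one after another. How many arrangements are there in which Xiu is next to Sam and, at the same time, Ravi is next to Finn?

2880

Treat {Xiu,Sam} as one block (2 orders) and {Ravi,Finn} as another (2 orders).
That leaves 6 units to arrange: 2 × 2 × 6! = 4 × 720 = 2880.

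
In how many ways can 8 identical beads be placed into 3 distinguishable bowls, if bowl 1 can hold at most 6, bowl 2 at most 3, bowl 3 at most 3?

13

Ignoring the caps, the number of non-negative solutions to x_1+…+x_3 = 8 is C(10,2) = 45.
Subtract solutions that violate a single cap (substitute x_i' = x_i − (cap_i+1)): x_1 ≥ 7 gives C(3,2) = 3; x_2 ≥ 4 gives C(6,2) = 15; x_3 ≥ 4 gives C(6,2) = 15. Together 33.
Add back pairs where two caps are both exceeded: 0 + 0 + 1 = 1.
By inclusion–exclusion the count is 45 − 33 + 1 = 13.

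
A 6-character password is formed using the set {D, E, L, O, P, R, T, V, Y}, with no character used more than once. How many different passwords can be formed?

60480

With no repetition, fill the 6 characters in order: 9 choices, then 8, down to 4.
That product is 9 × 8 × 7 × 6 × 5 × 4 = 60480.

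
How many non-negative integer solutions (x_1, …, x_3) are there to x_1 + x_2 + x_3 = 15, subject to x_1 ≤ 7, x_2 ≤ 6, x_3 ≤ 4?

6

Ignoring the caps, the number of non-negative solutions to x_1+…+x_3 = 15 is C(17,2) = 136.
Subtract solutions that violate a single cap (substitute x_i' = x_i − (cap_i+1)): x_1 ≥ 8 gives C(9,2) = 36; x_2 ≥ 7 gives C(10,2) = 45; x_3 ≥ 5 gives C(12,2) = 66. Together 147.
Add back pairs where two caps are both exceeded: 1 + 6 + 10 = 17.
By inclusion–exclusion the count is 136 − 147 + 17 = 6.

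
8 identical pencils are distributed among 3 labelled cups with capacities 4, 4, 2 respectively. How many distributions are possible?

Without the upper bounds there are C(10,2) = 45 ways to split 8 among 3 cups.
Subtract solutions that violate a single cap (substitute x_i' = x_i − (cap_i+1)): x_1 ≥ 5 gives C(5,2) = 10; x_2 ≥ 5 gives C(5,2) = 10; x_3 ≥ 3 gives C(7,2) = 21. Together 41.
Add back pairs where two caps are both exceeded: 0 + 1 + 1 = 2.
By inclusion–exclusion the count is 45 − 41 + 2 = 6.

6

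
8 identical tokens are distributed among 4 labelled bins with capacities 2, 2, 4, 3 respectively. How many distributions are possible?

Without the upper bounds there are C(11,3) = 165 ways to split 8 among 4 bins.
Subtract solutions that violate a single cap (substitute x_i' = x_i − (cap_i+1)): x_1 ≥ 3 gives C(8,3) = 56; x_2 ≥ 3 gives C(8,3) = 56; x_3 ≥ 5 gives C(6,3) = 20; x_4 ≥ 4 gives C(7,3) = 35. Together 167.
Add back pairs where two caps are both exceeded: 10 + 1 + 4 + 1 + 4 + 0 = 20.
By inclusion–exclusion the count is 165 − 167 + 20 = 18.

18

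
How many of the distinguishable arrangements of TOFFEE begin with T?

Fix T in the first position and arrange the remaining 5 letters.
Those 5 letters have E appearing twice and F appearing twice, giving (5)!/(2!·2!) = 30.

30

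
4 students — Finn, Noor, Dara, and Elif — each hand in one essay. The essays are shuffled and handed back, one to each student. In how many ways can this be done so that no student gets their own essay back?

9

Let Aᵢ be the assignments in which student i gets their own essay. We want the size of the complement of A₁∪…∪A_4.
By inclusion–exclusion this is Σ_{j=0}^{4} (−1)^j C(4,j)·(4−j)!.
Computing: 24 − 24 + 12 − 4 + 1 = 9.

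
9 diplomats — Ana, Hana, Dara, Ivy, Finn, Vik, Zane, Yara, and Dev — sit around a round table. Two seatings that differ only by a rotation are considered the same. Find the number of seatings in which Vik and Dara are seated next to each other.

Treat {Vik, Dara} as one unit (2 internal orders) and seat the resulting 8 units around the table: (7)! circular arrangements.
So 2 × (7)! = 2 × 5040 = 10080.

10080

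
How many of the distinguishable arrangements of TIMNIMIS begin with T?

420

Fix T in the first position and arrange the remaining 7 letters.
Those 7 letters have I appearing 3 times and M appearing twice, giving (7)!/(3!·2!) = 420.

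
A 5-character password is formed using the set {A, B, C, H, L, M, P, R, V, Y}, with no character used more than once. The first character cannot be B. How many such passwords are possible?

The first character has 10−1 = 9 choices (anything except B).
The remaining 4 characters are filled from the other 9 symbols without repetition: 9 × 8 × 7 × 6 = 3024.
Total: 9 × 3024 = 27216.

27216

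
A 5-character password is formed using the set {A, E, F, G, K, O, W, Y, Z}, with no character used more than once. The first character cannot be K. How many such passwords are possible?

13440

The first character has 9−1 = 8 choices (anything except K).
The remaining 4 characters are filled from the other 8 symbols without repetition: 8 × 7 × 6 × 5 = 1680.
Total: 8 × 1680 = 13440.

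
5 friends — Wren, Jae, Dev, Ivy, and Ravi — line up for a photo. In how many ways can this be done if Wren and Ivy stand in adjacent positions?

48

Place the 3 others and the Wren-Ivy pair as 4 objects in a line; the pair has 2 internal arrangements.
So the count is 2·(4)! = 48.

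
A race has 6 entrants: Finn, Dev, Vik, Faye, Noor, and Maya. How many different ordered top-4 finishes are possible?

360

This is an ordered selection of 4 from 6: P(6,4).
That gives 6 × 5 × 4 × 3 = 360.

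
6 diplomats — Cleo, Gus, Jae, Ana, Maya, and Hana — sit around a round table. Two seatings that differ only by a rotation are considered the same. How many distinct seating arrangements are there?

Fix one person's seat to break rotational symmetry; the remaining 5 people can be arranged in (5)! = 120 ways.

120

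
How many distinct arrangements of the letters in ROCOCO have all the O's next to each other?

12

Treat the 3 copies of O as a single block. The multiset to arrange is then {OOO, C, C, R}, 4 items in all.
That gives (4)!/(2!) = 12 arrangements.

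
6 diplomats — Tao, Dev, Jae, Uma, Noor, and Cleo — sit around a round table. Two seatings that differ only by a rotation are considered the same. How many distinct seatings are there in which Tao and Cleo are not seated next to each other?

All circular seatings of 6 people number (5)! = 120.
Seatings with Tao beside Cleo: treat them as a block with 2 internal orders, giving 2 × (4)! = 48.
Subtracting, 120 − 48 = 72.

72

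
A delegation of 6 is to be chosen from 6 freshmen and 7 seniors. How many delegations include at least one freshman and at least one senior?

Unrestricted: C(13,6) = 1716 ways to pick any 6 of the 13.
Selections missing a whole group: no freshmen → C(7,6) = 7; no seniors → C(6,6) = 1.
Both groups omitted at once is impossible, so 1716 − 8 = 1708.

1708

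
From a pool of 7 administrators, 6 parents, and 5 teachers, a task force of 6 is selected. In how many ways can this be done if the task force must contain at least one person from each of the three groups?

15470

Unrestricted: C(18,6) = 18564 ways to pick any 6 of the 18.
Subtract selections that omit an entire group: no administrators → C(11,6) = 462; no parents → C(12,6) = 924; no teachers → C(13,6) = 1716.
Add back selections omitting two groups (i.e. drawn from a single group): C(7,6) + C(6,6) + C(5,6) = 8.
By inclusion–exclusion: 18564 − 3102 + 8 = 15470.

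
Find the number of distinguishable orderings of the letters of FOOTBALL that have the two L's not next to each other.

7560

Total arrangements of FOOTBALL: 8!/(2!·2!) = 10080.
If the two L's are adjacent, glue them into one block, leaving 7 items to arrange: (7)!/(2!) = 2520 ways.
Subtracting, 10080 − 2520 = 7560 arrangements keep the L's apart.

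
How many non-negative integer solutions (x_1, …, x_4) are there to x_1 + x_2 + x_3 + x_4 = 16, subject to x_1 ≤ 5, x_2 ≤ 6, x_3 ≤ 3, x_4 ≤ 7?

52

Without the upper bounds there are C(19,3) = 969 ways to split 16 among 4 variables.
Subtract solutions that violate a single cap (substitute x_i' = x_i − (cap_i+1)): x_1 ≥ 6 gives C(13,3) = 286; x_2 ≥ 7 gives C(12,3) = 220; x_3 ≥ 4 gives C(15,3) = 455; x_4 ≥ 8 gives C(11,3) = 165. Together 1126.
Add back pairs where two caps are both exceeded: 20 + 84 + 10 + 56 + 4 + 35 = 209.
By inclusion–exclusion the count is 969 − 1126 + 209 = 52.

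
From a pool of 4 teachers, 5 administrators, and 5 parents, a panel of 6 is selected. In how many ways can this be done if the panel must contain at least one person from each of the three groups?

2625

With no constraint there are C(14,6) = 3003 possible selections.
Selections missing a whole group: no teachers → C(10,6) = 210; no administrators → C(9,6) = 84; no parents → C(9,6) = 84.
Add back selections omitting two groups (i.e. drawn from a single group): C(4,6) + C(5,6) + C(5,6) = 0.
By inclusion–exclusion: 3003 − 378 + 0 = 2625.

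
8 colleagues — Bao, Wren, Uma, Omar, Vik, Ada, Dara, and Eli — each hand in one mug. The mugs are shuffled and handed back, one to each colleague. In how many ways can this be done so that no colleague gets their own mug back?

Count assignments avoiding every fixed point. For any j of the 8 colleagues fixed to their own mug, the other 8−j can be arranged in (8−j)! ways.
By inclusion–exclusion this is Σ_{j=0}^{8} (−1)^j C(8,j)·(8−j)!.
Computing: 40320 − 40320 + 20160 − 6720 + 1680 − 336 + 56 − 8 + 1 = 14833.

14833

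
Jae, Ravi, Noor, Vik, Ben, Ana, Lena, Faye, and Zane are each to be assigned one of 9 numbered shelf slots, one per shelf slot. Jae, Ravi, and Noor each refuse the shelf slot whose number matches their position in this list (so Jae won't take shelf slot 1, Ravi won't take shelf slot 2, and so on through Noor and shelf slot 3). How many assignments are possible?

Let Aᵢ (for i ∈ {1, 2, 3}) be the placements that put person i in their forbidden shelf slot. Any j of these fix j positions, leaving (9−j)! ways to fill the rest, and there are C(3,j) ways to pick which j.
By inclusion–exclusion, the number of valid placements is Σ_{j=0}^{3} (−1)^j C(3,j)·(9−j)!.
Computing: 362880 − 120960 + 15120 − 720 = 256320.

256320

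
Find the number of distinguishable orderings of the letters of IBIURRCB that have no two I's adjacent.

3780

There are 8!/(2!·2!·2!) = 5040 arrangements of IBIURRCB in total.
Arrangements with the I's together: treat II as one letter, giving (7)!/(2!·2!) = 1260.
Subtracting, 5040 − 1260 = 3780 arrangements keep the I's apart.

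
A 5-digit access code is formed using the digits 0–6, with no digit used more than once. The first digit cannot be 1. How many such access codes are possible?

The first digit has 7−1 = 6 choices (anything except 1).
The remaining 4 digits are filled from the other 6 symbols without repetition: 6 × 5 × 4 × 3 = 360.
Total: 6 × 360 = 2160.

2160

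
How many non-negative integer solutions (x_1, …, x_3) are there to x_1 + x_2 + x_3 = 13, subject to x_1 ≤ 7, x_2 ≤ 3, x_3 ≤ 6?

10

By stars and bars, unrestricted non-negative solutions to x_1+…+x_3 = 13 number C(13+2,2) = 105.
Subtract solutions that violate a single cap (substitute x_i' = x_i − (cap_i+1)): x_1 ≥ 8 gives C(7,2) = 21; x_2 ≥ 4 gives C(11,2) = 55; x_3 ≥ 7 gives C(8,2) = 28. Together 104.
Add back pairs where two caps are both exceeded: 3 + 0 + 6 = 9.
By inclusion–exclusion the count is 105 − 104 + 9 = 10.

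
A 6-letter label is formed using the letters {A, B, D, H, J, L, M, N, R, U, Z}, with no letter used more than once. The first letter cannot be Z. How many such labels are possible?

302400

The first letter has 11−1 = 10 choices (anything except Z).
The remaining 5 letters are filled from the other 10 symbols without repetition: 10 × 9 × 8 × 7 × 6 = 30240.
Total: 10 × 30240 = 302400.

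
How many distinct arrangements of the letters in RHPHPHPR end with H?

210

With the last slot taken by H, it remains to arrange the other 7 letters (RPHPHPR).
Those 7 letters have H appearing twice, P appearing 3 times, and R appearing twice, giving (7)!/(3!·2!·2!) = 210.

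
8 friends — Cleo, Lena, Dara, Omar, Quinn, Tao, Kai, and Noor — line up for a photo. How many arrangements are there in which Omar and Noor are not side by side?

30240

Of the 8! = 40320 arrangements, those with Omar and Noor adjacent number 2 × 7! = 10080 (treat the pair as a block with 2 internal orders).
Complementary counting: 40320 − 10080 = 30240.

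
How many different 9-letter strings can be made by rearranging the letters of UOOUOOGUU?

630

Letter multiplicities in UOOUOOGUU: G×1, O×4, U×4.
So there are 9! / (4!·4!) = 630 distinguishable arrangements.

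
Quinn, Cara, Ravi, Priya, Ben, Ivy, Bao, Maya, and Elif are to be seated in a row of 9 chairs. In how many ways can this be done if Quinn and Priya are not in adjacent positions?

There are 9! = 362880 arrangements in all. If Quinn and Priya are adjacent, merging them into one block gives 2·(8)! = 80640 arrangements.
So 362880 − 80640 = 282240 arrangements keep them apart.

282240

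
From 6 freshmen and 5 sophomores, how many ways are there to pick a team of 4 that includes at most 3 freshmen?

315

Split by how many freshmen are chosen (0 through 3).
Sum: C(6,0)·C(5,4) + C(6,1)·C(5,3) + C(6,2)·C(5,2) + C(6,3)·C(5,1) = 5 + 60 + 150 + 100 = 315.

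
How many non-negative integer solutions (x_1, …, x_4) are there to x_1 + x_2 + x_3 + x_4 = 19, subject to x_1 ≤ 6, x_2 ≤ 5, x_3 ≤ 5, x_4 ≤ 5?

Without the upper bounds there are C(22,3) = 1540 ways to split 19 among 4 variables.
Subtract solutions that violate a single cap (substitute x_i' = x_i − (cap_i+1)): x_1 ≥ 7 gives C(15,3) = 455; x_2 ≥ 6 gives C(16,3) = 560; x_3 ≥ 6 gives C(16,3) = 560; x_4 ≥ 6 gives C(16,3) = 560. Together 2135.
Add back pairs where two caps are both exceeded: 84 + 84 + 84 + 120 + 120 + 120 = 612.
Subtract triples: 1 + 1 + 1 + 4 = 7.
By inclusion–exclusion the count is 1540 − 2135 + 612 − 7 = 10.

10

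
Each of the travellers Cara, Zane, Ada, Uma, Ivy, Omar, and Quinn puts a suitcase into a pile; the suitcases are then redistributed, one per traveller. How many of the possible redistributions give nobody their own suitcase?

This is the derangement count D_7: permutations of 7 items with no fixed point.
By inclusion–exclusion this is Σ_{j=0}^{7} (−1)^j C(7,j)·(7−j)!.
Computing: 5040 − 5040 + 2520 − 840 + 210 − 42 + 7 − 1 = 1854.

1854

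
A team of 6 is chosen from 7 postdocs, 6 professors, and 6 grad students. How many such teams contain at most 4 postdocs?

26873

Split by how many postdocs are chosen (0 through 4).
Sum: C(7,0)·C(12,6) + C(7,1)·C(12,5) + C(7,2)·C(12,4) + C(7,3)·C(12,3) + C(7,4)·C(12,2) = 924 + 5544 + 10395 + 7700 + 2310 = 26873.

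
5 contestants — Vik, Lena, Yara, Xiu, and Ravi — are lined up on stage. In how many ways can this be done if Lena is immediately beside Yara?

48

Glue Lena and Yara into one block (2 internal orders), leaving 4 units to arrange in a row.
So the count is 2·(4)! = 48.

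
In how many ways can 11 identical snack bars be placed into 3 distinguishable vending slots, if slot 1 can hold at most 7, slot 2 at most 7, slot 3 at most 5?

37

By stars and bars, unrestricted non-negative solutions to x_1+…+x_3 = 11 number C(11+2,2) = 78.
Subtract solutions that violate a single cap (substitute x_i' = x_i − (cap_i+1)): x_1 ≥ 8 gives C(5,2) = 10; x_2 ≥ 8 gives C(5,2) = 10; x_3 ≥ 6 gives C(7,2) = 21. Together 41.
No two caps can be exceeded simultaneously, so the pair terms are all 0.
By inclusion–exclusion the count is 78 − 41 + 0 = 37.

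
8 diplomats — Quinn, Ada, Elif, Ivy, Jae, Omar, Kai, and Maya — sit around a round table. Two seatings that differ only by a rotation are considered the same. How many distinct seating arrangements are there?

Fix one person's seat to break rotational symmetry; the remaining 7 people can be arranged in (7)! = 5040 ways.

5040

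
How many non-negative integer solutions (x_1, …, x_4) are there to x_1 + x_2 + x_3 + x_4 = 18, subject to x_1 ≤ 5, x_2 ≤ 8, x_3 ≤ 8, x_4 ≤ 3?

73

Ignoring the caps, the number of non-negative solutions to x_1+…+x_4 = 18 is C(21,3) = 1330.
Subtract solutions that violate a single cap (substitute x_i' = x_i − (cap_i+1)): x_1 ≥ 6 gives C(15,3) = 455; x_2 ≥ 9 gives C(12,3) = 220; x_3 ≥ 9 gives C(12,3) = 220; x_4 ≥ 4 gives C(17,3) = 680. Together 1575.
Add back pairs where two caps are both exceeded: 20 + 20 + 165 + 1 + 56 + 56 = 318.
By inclusion–exclusion the count is 1330 − 1575 + 318 = 73.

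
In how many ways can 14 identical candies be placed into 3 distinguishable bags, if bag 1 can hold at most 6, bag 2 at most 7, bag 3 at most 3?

6

Without the upper bounds there are C(16,2) = 120 ways to split 14 among 3 bags.
Subtract solutions that violate a single cap (substitute x_i' = x_i − (cap_i+1)): x_1 ≥ 7 gives C(9,2) = 36; x_2 ≥ 8 gives C(8,2) = 28; x_3 ≥ 4 gives C(12,2) = 66. Together 130.
Add back pairs where two caps are both exceeded: 0 + 10 + 6 = 16.
By inclusion–exclusion the count is 120 − 130 + 16 = 6.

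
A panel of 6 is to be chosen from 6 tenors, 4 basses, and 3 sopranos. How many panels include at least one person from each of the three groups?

Unrestricted: C(13,6) = 1716 ways to pick any 6 of the 13.
Subtract selections that omit an entire group: no tenors → C(7,6) = 7; no basses → C(9,6) = 84; no sopranos → C(10,6) = 210.
Add back selections omitting two groups (i.e. drawn from a single group): C(6,6) + C(4,6) + C(3,6) = 1.
By inclusion–exclusion: 1716 − 301 + 1 = 1416.

1416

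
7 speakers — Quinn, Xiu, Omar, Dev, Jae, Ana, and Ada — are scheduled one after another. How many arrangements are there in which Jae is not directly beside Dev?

3600

Of the 7! = 5040 arrangements, those with Jae and Dev adjacent number 2 × 6! = 1440 (treat the pair as a block with 2 internal orders).
Complementary counting: 5040 − 1440 = 3600.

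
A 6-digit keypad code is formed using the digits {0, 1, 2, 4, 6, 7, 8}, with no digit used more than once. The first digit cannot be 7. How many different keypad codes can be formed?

The first digit has 7−1 = 6 choices (anything except 7).
The remaining 5 digits are filled from the other 6 symbols without repetition: 6 × 5 × 4 × 3 × 2 = 720.
Total: 6 × 720 = 4320.

4320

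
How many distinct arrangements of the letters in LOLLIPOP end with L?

630

With the last slot taken by L, it remains to arrange the other 7 letters (OLLIPOP).
Those 7 letters have L appearing twice, O appearing twice, and P appearing twice, giving (7)!/(2!·2!·2!) = 630.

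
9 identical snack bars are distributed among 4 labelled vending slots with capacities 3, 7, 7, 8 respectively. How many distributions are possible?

Ignoring the caps, the number of non-negative solutions to x_1+…+x_4 = 9 is C(12,3) = 220.
Subtract solutions that violate a single cap (substitute x_i' = x_i − (cap_i+1)): x_1 ≥ 4 gives C(8,3) = 56; x_2 ≥ 8 gives C(4,3) = 4; x_3 ≥ 8 gives C(4,3) = 4; x_4 ≥ 9 gives C(3,3) = 1. Together 65.
No two caps can be exceeded simultaneously, so the pair terms are all 0.
By inclusion–exclusion the count is 220 − 65 + 0 = 155.

155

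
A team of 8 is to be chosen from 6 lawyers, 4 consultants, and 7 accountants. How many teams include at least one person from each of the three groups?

22813

Total 8-person selections from all 17: C(17,8) = 24310.
Subtract selections that omit an entire group: no lawyers → C(11,8) = 165; no consultants → C(13,8) = 1287; no accountants → C(10,8) = 45.
Add back selections omitting two groups (i.e. drawn from a single group): C(6,8) + C(4,8) + C(7,8) = 0.
By inclusion–exclusion: 24310 − 1497 + 0 = 22813.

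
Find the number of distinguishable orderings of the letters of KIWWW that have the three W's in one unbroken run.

Treat the 3 copies of W as a single block. The multiset to arrange is then {WWW, I, K}, 3 items in all.
All 3 items are distinct, so there are (3)! = 6 arrangements.

6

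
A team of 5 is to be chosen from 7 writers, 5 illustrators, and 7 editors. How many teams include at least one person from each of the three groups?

Unrestricted: C(19,5) = 11628 ways to pick any 5 of the 19.
Subtract selections that omit an entire group: no writers → C(12,5) = 792; no illustrators → C(14,5) = 2002; no editors → C(12,5) = 792.
Add back selections omitting two groups (i.e. drawn from a single group): C(7,5) + C(5,5) + C(7,5) = 43.
By inclusion–exclusion: 11628 − 3586 + 43 = 8085.

8085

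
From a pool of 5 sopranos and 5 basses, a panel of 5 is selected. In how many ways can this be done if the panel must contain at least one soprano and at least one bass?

250

Unrestricted: C(10,5) = 252 ways to pick any 5 of the 10.
Selections missing a whole group: no sopranos → C(5,5) = 1; no basses → C(5,5) = 1.
Both groups omitted at once is impossible, so 252 − 2 = 250.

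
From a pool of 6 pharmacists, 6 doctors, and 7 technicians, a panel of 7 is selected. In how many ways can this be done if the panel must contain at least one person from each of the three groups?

46165

Total 7-person selections from all 19: C(19,7) = 50388.
Selections missing a whole group: no pharmacists → C(13,7) = 1716; no doctors → C(13,7) = 1716; no technicians → C(12,7) = 792.
Add back selections omitting two groups (i.e. drawn from a single group): C(6,7) + C(6,7) + C(7,7) = 1.
By inclusion–exclusion: 50388 − 4224 + 1 = 46165.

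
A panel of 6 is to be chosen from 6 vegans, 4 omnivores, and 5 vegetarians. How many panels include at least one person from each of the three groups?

Total 6-person selections from all 15: C(15,6) = 5005.
Selections missing a whole group: no vegans → C(9,6) = 84; no omnivores → C(11,6) = 462; no vegetarians → C(10,6) = 210.
Add back selections omitting two groups (i.e. drawn from a single group): C(6,6) + C(4,6) + C(5,6) = 1.
By inclusion–exclusion: 5005 − 756 + 1 = 4250.

4250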